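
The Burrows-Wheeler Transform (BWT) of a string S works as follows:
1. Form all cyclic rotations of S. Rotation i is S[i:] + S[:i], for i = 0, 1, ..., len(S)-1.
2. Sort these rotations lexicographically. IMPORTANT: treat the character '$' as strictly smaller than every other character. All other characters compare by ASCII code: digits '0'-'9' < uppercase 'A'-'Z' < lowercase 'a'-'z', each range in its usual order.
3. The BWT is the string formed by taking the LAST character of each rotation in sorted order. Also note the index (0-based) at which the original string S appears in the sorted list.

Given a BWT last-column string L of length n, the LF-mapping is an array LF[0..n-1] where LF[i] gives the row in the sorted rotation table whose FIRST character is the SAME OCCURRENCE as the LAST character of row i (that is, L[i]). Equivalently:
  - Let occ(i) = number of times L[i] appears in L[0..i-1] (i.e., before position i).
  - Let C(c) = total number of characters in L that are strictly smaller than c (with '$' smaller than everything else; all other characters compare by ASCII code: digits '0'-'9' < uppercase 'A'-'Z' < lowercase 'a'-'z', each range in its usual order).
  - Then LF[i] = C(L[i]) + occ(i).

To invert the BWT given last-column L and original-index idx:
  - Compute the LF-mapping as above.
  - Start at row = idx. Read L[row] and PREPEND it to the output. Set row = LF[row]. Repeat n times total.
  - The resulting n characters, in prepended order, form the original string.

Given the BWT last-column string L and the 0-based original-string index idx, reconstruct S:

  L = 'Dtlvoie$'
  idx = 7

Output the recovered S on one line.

Answer: violetD$

Derivation:
LF mapping: 1 6 4 7 5 3 2 0
Walk LF starting at row 7, prepending L[row]:
  step 1: row=7, L[7]='$', prepend. Next row=LF[7]=0
  step 2: row=0, L[0]='D', prepend. Next row=LF[0]=1
  step 3: row=1, L[1]='t', prepend. Next row=LF[1]=6
  step 4: row=6, L[6]='e', prepend. Next row=LF[6]=2
  step 5: row=2, L[2]='l', prepend. Next row=LF[2]=4
  step 6: row=4, L[4]='o', prepend. Next row=LF[4]=5
  step 7: row=5, L[5]='i', prepend. Next row=LF[5]=3
  step 8: row=3, L[3]='v', prepend. Next row=LF[3]=7
Reversed output: violetD$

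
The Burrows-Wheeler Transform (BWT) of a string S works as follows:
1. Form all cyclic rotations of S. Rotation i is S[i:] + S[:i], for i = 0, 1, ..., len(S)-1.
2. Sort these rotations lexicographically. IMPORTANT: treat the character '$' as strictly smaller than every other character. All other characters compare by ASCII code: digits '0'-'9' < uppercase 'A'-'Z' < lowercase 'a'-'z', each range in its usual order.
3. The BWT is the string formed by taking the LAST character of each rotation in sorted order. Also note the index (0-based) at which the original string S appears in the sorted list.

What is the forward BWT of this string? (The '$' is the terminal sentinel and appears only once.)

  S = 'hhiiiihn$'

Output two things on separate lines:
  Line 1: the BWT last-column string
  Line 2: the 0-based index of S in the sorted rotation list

Answer: n$hiiiihh
1

Derivation:
All 9 rotations (rotation i = S[i:]+S[:i]):
  rot[0] = hhiiiihn$
  rot[1] = hiiiihn$h
  rot[2] = iiiihn$hh
  rot[3] = iiihn$hhi
  rot[4] = iihn$hhii
  rot[5] = ihn$hhiii
  rot[6] = hn$hhiiii
  rot[7] = n$hhiiiih
  rot[8] = $hhiiiihn
Sorted (with $ < everything):
  sorted[0] = $hhiiiihn  (last char: 'n')
  sorted[1] = hhiiiihn$  (last char: '$')
  sorted[2] = hiiiihn$h  (last char: 'h')
  sorted[3] = hn$hhiiii  (last char: 'i')
  sorted[4] = ihn$hhiii  (last char: 'i')
  sorted[5] = iihn$hhii  (last char: 'i')
  sorted[6] = iiihn$hhi  (last char: 'i')
  sorted[7] = iiiihn$hh  (last char: 'h')
  sorted[8] = n$hhiiiih  (last char: 'h')
Last column: n$hiiiihh
Original string S is at sorted index 1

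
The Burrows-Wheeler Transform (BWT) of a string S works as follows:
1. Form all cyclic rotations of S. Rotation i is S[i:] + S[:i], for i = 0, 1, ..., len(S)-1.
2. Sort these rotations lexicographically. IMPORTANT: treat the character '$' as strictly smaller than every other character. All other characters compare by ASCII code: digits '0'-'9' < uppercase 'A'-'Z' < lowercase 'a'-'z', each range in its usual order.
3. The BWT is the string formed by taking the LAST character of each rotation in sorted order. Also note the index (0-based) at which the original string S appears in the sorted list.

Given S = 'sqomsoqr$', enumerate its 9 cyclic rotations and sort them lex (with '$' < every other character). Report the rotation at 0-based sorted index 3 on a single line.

Answer: oqr$sqoms

Derivation:
All 9 rotations (rotation i = S[i:]+S[:i]):
  rot[0] = sqomsoqr$
  rot[1] = qomsoqr$s
  rot[2] = omsoqr$sq
  rot[3] = msoqr$sqo
  rot[4] = soqr$sqom
  rot[5] = oqr$sqoms
  rot[6] = qr$sqomso
  rot[7] = r$sqomsoq
  rot[8] = $sqomsoqr
Sorted (with $ < everything):
  sorted[0] = $sqomsoqr
  sorted[1] = msoqr$sqo
  sorted[2] = omsoqr$sq
  sorted[3] = oqr$sqoms
  sorted[4] = qomsoqr$s
  sorted[5] = qr$sqomso
  sorted[6] = r$sqomsoq
  sorted[7] = soqr$sqom
  sorted[8] = sqomsoqr$
sorted[3] = oqr$sqoms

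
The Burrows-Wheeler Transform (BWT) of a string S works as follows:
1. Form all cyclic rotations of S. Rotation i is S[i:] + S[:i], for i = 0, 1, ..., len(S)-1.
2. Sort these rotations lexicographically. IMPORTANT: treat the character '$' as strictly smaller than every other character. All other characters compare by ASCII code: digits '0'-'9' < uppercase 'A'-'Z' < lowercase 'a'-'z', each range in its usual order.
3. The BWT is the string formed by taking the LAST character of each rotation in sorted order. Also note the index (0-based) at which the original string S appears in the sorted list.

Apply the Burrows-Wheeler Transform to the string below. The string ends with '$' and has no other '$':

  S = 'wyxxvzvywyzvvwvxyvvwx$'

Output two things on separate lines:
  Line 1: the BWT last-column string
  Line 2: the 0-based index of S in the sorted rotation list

Answer: xzyvvwzxvv$ywxyvxvwwyv
10

Derivation:
All 22 rotations (rotation i = S[i:]+S[:i]):
  rot[0] = wyxxvzvywyzvvwvxyvvwx$
  rot[1] = yxxvzvywyzvvwvxyvvwx$w
  rot[2] = xxvzvywyzvvwvxyvvwx$wy
  rot[3] = xvzvywyzvvwvxyvvwx$wyx
  rot[4] = vzvywyzvvwvxyvvwx$wyxx
  rot[5] = zvywyzvvwvxyvvwx$wyxxv
  rot[6] = vywyzvvwvxyvvwx$wyxxvz
  rot[7] = ywyzvvwvxyvvwx$wyxxvzv
  rot[8] = wyzvvwvxyvvwx$wyxxvzvy
  rot[9] = yzvvwvxyvvwx$wyxxvzvyw
  rot[10] = zvvwvxyvvwx$wyxxvzvywy
  rot[11] = vvwvxyvvwx$wyxxvzvywyz
  rot[12] = vwvxyvvwx$wyxxvzvywyzv
  rot[13] = wvxyvvwx$wyxxvzvywyzvv
  rot[14] = vxyvvwx$wyxxvzvywyzvvw
  rot[15] = xyvvwx$wyxxvzvywyzvvwv
  rot[16] = yvvwx$wyxxvzvywyzvvwvx
  rot[17] = vvwx$wyxxvzvywyzvvwvxy
  rot[18] = vwx$wyxxvzvywyzvvwvxyv
  rot[19] = wx$wyxxvzvywyzvvwvxyvv
  rot[20] = x$wyxxvzvywyzvvwvxyvvw
  rot[21] = $wyxxvzvywyzvvwvxyvvwx
Sorted (with $ < everything):
  sorted[0] = $wyxxvzvywyzvvwvxyvvwx  (last char: 'x')
  sorted[1] = vvwvxyvvwx$wyxxvzvywyz  (last char: 'z')
  sorted[2] = vvwx$wyxxvzvywyzvvwvxy  (last char: 'y')
  sorted[3] = vwvxyvvwx$wyxxvzvywyzv  (last char: 'v')
  sorted[4] = vwx$wyxxvzvywyzvvwvxyv  (last char: 'v')
  sorted[5] = vxyvvwx$wyxxvzvywyzvvw  (last char: 'w')
  sorted[6] = vywyzvvwvxyvvwx$wyxxvz  (last char: 'z')
  sorted[7] = vzvywyzvvwvxyvvwx$wyxx  (last char: 'x')
  sorted[8] = wvxyvvwx$wyxxvzvywyzvv  (last char: 'v')
  sorted[9] = wx$wyxxvzvywyzvvwvxyvv  (last char: 'v')
  sorted[10] = wyxxvzvywyzvvwvxyvvwx$  (last char: '$')
  sorted[11] = wyzvvwvxyvvwx$wyxxvzvy  (last char: 'y')
  sorted[12] = x$wyxxvzvywyzvvwvxyvvw  (last char: 'w')
  sorted[13] = xvzvywyzvvwvxyvvwx$wyx  (last char: 'x')
  sorted[14] = xxvzvywyzvvwvxyvvwx$wy  (last char: 'y')
  sorted[15] = xyvvwx$wyxxvzvywyzvvwv  (last char: 'v')
  sorted[16] = yvvwx$wyxxvzvywyzvvwvx  (last char: 'x')
  sorted[17] = ywyzvvwvxyvvwx$wyxxvzv  (last char: 'v')
  sorted[18] = yxxvzvywyzvvwvxyvvwx$w  (last char: 'w')
  sorted[19] = yzvvwvxyvvwx$wyxxvzvyw  (last char: 'w')
  sorted[20] = zvvwvxyvvwx$wyxxvzvywy  (last char: 'y')
  sorted[21] = zvywyzvvwvxyvvwx$wyxxv  (last char: 'v')
Last column: xzyvvwzxvv$ywxyvxvwwyv
Original string S is at sorted index 10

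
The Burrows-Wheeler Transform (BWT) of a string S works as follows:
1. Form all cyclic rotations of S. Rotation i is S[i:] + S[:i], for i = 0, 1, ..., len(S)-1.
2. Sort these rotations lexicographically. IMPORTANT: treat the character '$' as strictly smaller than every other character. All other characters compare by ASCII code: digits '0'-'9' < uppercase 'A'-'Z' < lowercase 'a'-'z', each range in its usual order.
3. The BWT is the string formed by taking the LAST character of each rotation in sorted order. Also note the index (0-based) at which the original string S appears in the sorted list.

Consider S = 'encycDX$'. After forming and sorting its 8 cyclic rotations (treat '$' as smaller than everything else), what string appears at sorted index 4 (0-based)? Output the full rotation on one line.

All 8 rotations (rotation i = S[i:]+S[:i]):
  rot[0] = encycDX$
  rot[1] = ncycDX$e
  rot[2] = cycDX$en
  rot[3] = ycDX$enc
  rot[4] = cDX$ency
  rot[5] = DX$encyc
  rot[6] = X$encycD
  rot[7] = $encycDX
Sorted (with $ < everything):
  sorted[0] = $encycDX
  sorted[1] = DX$encyc
  sorted[2] = X$encycD
  sorted[3] = cDX$ency
  sorted[4] = cycDX$en
  sorted[5] = encycDX$
  sorted[6] = ncycDX$e
  sorted[7] = ycDX$enc
sorted[4] = cycDX$en

Answer: cycDX$en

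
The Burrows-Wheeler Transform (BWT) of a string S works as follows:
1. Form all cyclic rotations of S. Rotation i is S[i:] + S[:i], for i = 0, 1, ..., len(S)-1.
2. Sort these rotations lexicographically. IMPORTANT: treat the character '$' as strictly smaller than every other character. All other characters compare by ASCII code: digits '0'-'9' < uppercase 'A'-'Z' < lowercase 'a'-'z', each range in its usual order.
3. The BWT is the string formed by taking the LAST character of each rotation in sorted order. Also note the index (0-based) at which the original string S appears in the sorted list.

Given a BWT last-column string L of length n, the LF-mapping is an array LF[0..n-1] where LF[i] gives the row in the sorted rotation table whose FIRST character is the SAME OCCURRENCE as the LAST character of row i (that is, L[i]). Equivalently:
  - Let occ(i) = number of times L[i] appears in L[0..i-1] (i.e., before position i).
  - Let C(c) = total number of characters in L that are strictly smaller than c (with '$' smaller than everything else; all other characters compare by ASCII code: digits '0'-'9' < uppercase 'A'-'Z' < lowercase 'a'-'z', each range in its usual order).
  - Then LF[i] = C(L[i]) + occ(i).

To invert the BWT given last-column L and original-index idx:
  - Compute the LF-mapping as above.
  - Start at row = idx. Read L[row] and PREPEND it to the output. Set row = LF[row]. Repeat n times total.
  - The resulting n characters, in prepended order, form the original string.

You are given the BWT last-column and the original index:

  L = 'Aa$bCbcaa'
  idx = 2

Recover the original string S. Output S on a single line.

Answer: CabacbaA$

Derivation:
LF mapping: 1 3 0 6 2 7 8 4 5
Walk LF starting at row 2, prepending L[row]:
  step 1: row=2, L[2]='$', prepend. Next row=LF[2]=0
  step 2: row=0, L[0]='A', prepend. Next row=LF[0]=1
  step 3: row=1, L[1]='a', prepend. Next row=LF[1]=3
  step 4: row=3, L[3]='b', prepend. Next row=LF[3]=6
  step 5: row=6, L[6]='c', prepend. Next row=LF[6]=8
  step 6: row=8, L[8]='a', prepend. Next row=LF[8]=5
  step 7: row=5, L[5]='b', prepend. Next row=LF[5]=7
  step 8: row=7, L[7]='a', prepend. Next row=LF[7]=4
  step 9: row=4, L[4]='C', prepend. Next row=LF[4]=2
Reversed output: CabacbaA$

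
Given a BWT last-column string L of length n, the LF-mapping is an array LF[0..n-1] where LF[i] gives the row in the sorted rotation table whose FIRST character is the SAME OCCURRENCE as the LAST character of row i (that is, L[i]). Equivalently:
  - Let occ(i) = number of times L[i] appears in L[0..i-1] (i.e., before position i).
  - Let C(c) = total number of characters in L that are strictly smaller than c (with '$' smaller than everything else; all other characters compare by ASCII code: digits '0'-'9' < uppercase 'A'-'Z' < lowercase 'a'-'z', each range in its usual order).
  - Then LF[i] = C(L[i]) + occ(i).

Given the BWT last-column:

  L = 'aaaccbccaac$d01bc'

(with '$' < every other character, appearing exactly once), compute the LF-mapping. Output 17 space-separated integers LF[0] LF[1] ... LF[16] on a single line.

Char counts: '$':1, '0':1, '1':1, 'a':5, 'b':2, 'c':6, 'd':1
C (first-col start): C('$')=0, C('0')=1, C('1')=2, C('a')=3, C('b')=8, C('c')=10, C('d')=16
L[0]='a': occ=0, LF[0]=C('a')+0=3+0=3
L[1]='a': occ=1, LF[1]=C('a')+1=3+1=4
L[2]='a': occ=2, LF[2]=C('a')+2=3+2=5
L[3]='c': occ=0, LF[3]=C('c')+0=10+0=10
L[4]='c': occ=1, LF[4]=C('c')+1=10+1=11
L[5]='b': occ=0, LF[5]=C('b')+0=8+0=8
L[6]='c': occ=2, LF[6]=C('c')+2=10+2=12
L[7]='c': occ=3, LF[7]=C('c')+3=10+3=13
L[8]='a': occ=3, LF[8]=C('a')+3=3+3=6
L[9]='a': occ=4, LF[9]=C('a')+4=3+4=7
L[10]='c': occ=4, LF[10]=C('c')+4=10+4=14
L[11]='$': occ=0, LF[11]=C('$')+0=0+0=0
L[12]='d': occ=0, LF[12]=C('d')+0=16+0=16
L[13]='0': occ=0, LF[13]=C('0')+0=1+0=1
L[14]='1': occ=0, LF[14]=C('1')+0=2+0=2
L[15]='b': occ=1, LF[15]=C('b')+1=8+1=9
L[16]='c': occ=5, LF[16]=C('c')+5=10+5=15

Answer: 3 4 5 10 11 8 12 13 6 7 14 0 16 1 2 9 15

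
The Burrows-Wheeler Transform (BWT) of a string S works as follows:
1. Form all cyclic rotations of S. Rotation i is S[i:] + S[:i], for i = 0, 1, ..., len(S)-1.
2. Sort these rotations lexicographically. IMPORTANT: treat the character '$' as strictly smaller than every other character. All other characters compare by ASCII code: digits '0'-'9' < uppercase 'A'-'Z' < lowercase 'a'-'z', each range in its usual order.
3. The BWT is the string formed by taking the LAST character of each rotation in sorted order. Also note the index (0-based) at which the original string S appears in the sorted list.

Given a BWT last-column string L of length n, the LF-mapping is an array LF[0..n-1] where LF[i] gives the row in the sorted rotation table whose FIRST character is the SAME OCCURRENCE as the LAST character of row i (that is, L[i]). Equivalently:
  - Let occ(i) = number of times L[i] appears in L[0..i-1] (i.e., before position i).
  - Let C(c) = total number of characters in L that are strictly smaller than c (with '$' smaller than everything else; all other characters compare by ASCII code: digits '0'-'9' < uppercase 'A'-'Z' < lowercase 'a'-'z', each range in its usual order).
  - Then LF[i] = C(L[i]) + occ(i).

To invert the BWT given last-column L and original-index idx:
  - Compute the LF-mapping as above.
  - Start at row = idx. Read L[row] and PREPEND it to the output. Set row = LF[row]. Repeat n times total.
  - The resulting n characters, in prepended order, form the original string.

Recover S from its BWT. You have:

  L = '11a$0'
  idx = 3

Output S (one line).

Answer: 10a1$

Derivation:
LF mapping: 2 3 4 0 1
Walk LF starting at row 3, prepending L[row]:
  step 1: row=3, L[3]='$', prepend. Next row=LF[3]=0
  step 2: row=0, L[0]='1', prepend. Next row=LF[0]=2
  step 3: row=2, L[2]='a', prepend. Next row=LF[2]=4
  step 4: row=4, L[4]='0', prepend. Next row=LF[4]=1
  step 5: row=1, L[1]='1', prepend. Next row=LF[1]=3
Reversed output: 10a1$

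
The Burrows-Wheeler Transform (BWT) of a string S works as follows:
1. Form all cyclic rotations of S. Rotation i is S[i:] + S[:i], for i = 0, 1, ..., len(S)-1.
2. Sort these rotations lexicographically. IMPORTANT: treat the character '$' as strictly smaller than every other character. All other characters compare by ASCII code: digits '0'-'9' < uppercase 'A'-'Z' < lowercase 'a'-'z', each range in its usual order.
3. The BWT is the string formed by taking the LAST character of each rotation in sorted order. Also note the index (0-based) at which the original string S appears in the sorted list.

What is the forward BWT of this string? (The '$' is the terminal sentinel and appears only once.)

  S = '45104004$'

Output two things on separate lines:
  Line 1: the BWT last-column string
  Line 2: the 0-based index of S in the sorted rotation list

Answer: 4401500$4
7

Derivation:
All 9 rotations (rotation i = S[i:]+S[:i]):
  rot[0] = 45104004$
  rot[1] = 5104004$4
  rot[2] = 104004$45
  rot[3] = 04004$451
  rot[4] = 4004$4510
  rot[5] = 004$45104
  rot[6] = 04$451040
  rot[7] = 4$4510400
  rot[8] = $45104004
Sorted (with $ < everything):
  sorted[0] = $45104004  (last char: '4')
  sorted[1] = 004$45104  (last char: '4')
  sorted[2] = 04$451040  (last char: '0')
  sorted[3] = 04004$451  (last char: '1')
  sorted[4] = 104004$45  (last char: '5')
  sorted[5] = 4$4510400  (last char: '0')
  sorted[6] = 4004$4510  (last char: '0')
  sorted[7] = 45104004$  (last char: '$')
  sorted[8] = 5104004$4  (last char: '4')
Last column: 4401500$4
Original string S is at sorted index 7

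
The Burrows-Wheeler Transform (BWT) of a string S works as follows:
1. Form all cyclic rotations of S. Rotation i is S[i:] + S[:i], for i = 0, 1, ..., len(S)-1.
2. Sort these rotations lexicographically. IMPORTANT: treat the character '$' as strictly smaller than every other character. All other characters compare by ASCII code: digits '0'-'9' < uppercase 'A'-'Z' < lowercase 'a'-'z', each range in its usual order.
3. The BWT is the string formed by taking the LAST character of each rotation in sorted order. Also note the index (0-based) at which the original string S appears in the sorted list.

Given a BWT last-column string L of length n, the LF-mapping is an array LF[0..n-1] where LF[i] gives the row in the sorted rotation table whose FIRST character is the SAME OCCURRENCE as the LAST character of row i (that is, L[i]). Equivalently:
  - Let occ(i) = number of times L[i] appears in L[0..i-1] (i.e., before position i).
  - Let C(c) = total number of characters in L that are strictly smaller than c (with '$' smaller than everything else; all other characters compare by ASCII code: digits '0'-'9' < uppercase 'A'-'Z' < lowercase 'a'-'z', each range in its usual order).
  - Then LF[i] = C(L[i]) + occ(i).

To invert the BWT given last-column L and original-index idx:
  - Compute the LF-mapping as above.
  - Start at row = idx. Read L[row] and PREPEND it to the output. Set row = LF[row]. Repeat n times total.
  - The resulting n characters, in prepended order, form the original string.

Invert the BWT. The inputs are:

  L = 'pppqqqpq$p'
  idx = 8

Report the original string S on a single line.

Answer: qpqqpqppp$

Derivation:
LF mapping: 1 2 3 6 7 8 4 9 0 5
Walk LF starting at row 8, prepending L[row]:
  step 1: row=8, L[8]='$', prepend. Next row=LF[8]=0
  step 2: row=0, L[0]='p', prepend. Next row=LF[0]=1
  step 3: row=1, L[1]='p', prepend. Next row=LF[1]=2
  step 4: row=2, L[2]='p', prepend. Next row=LF[2]=3
  step 5: row=3, L[3]='q', prepend. Next row=LF[3]=6
  step 6: row=6, L[6]='p', prepend. Next row=LF[6]=4
  step 7: row=4, L[4]='q', prepend. Next row=LF[4]=7
  step 8: row=7, L[7]='q', prepend. Next row=LF[7]=9
  step 9: row=9, L[9]='p', prepend. Next row=LF[9]=5
  step 10: row=5, L[5]='q', prepend. Next row=LF[5]=8
Reversed output: qpqqpqppp$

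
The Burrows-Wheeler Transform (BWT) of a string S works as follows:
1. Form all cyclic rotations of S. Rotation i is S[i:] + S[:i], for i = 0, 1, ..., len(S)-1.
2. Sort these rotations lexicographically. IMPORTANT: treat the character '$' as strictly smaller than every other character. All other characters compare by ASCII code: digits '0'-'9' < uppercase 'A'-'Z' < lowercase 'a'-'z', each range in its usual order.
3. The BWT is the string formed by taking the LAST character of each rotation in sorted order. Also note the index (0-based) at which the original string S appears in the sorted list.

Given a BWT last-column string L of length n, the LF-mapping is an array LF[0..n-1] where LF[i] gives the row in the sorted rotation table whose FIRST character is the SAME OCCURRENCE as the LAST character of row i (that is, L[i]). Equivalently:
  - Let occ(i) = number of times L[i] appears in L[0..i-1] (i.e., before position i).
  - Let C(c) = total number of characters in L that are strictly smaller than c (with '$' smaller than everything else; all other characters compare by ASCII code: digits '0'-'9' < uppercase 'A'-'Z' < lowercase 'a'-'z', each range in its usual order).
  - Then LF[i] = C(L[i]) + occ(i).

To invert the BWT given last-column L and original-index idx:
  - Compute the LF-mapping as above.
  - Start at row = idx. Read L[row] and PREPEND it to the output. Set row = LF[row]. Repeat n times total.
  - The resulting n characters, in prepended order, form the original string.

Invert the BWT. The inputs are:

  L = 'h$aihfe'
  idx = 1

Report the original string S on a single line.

LF mapping: 4 0 1 6 5 3 2
Walk LF starting at row 1, prepending L[row]:
  step 1: row=1, L[1]='$', prepend. Next row=LF[1]=0
  step 2: row=0, L[0]='h', prepend. Next row=LF[0]=4
  step 3: row=4, L[4]='h', prepend. Next row=LF[4]=5
  step 4: row=5, L[5]='f', prepend. Next row=LF[5]=3
  step 5: row=3, L[3]='i', prepend. Next row=LF[3]=6
  step 6: row=6, L[6]='e', prepend. Next row=LF[6]=2
  step 7: row=2, L[2]='a', prepend. Next row=LF[2]=1
Reversed output: aeifhh$

Answer: aeifhh$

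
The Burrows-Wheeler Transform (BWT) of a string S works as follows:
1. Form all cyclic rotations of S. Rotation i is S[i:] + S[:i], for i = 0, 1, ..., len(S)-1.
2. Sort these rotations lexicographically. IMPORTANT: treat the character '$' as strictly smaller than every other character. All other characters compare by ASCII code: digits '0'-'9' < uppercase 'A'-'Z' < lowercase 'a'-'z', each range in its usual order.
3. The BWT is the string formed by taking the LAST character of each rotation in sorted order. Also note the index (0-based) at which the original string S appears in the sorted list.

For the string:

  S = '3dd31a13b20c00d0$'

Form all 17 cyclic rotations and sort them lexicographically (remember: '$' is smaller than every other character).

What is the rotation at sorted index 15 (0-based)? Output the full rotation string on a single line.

Answer: d31a13b20c00d0$3d

Derivation:
All 17 rotations (rotation i = S[i:]+S[:i]):
  rot[0] = 3dd31a13b20c00d0$
  rot[1] = dd31a13b20c00d0$3
  rot[2] = d31a13b20c00d0$3d
  rot[3] = 31a13b20c00d0$3dd
  rot[4] = 1a13b20c00d0$3dd3
  rot[5] = a13b20c00d0$3dd31
  rot[6] = 13b20c00d0$3dd31a
  rot[7] = 3b20c00d0$3dd31a1
  rot[8] = b20c00d0$3dd31a13
  rot[9] = 20c00d0$3dd31a13b
  rot[10] = 0c00d0$3dd31a13b2
  rot[11] = c00d0$3dd31a13b20
  rot[12] = 00d0$3dd31a13b20c
  rot[13] = 0d0$3dd31a13b20c0
  rot[14] = d0$3dd31a13b20c00
  rot[15] = 0$3dd31a13b20c00d
  rot[16] = $3dd31a13b20c00d0
Sorted (with $ < everything):
  sorted[0] = $3dd31a13b20c00d0
  sorted[1] = 0$3dd31a13b20c00d
  sorted[2] = 00d0$3dd31a13b20c
  sorted[3] = 0c00d0$3dd31a13b2
  sorted[4] = 0d0$3dd31a13b20c0
  sorted[5] = 13b20c00d0$3dd31a
  sorted[6] = 1a13b20c00d0$3dd3
  sorted[7] = 20c00d0$3dd31a13b
  sorted[8] = 31a13b20c00d0$3dd
  sorted[9] = 3b20c00d0$3dd31a1
  sorted[10] = 3dd31a13b20c00d0$
  sorted[11] = a13b20c00d0$3dd31
  sorted[12] = b20c00d0$3dd31a13
  sorted[13] = c00d0$3dd31a13b20
  sorted[14] = d0$3dd31a13b20c00
  sorted[15] = d31a13b20c00d0$3d
  sorted[16] = dd31a13b20c00d0$3
sorted[15] = d31a13b20c00d0$3d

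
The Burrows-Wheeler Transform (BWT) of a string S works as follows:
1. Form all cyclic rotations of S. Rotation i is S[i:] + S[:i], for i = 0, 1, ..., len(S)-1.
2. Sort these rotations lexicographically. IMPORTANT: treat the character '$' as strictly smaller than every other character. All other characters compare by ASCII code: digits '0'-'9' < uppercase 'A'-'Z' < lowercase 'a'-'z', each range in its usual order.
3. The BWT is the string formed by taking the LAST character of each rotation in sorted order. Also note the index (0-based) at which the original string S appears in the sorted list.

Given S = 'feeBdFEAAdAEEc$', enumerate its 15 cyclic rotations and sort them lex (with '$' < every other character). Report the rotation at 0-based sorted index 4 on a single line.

All 15 rotations (rotation i = S[i:]+S[:i]):
  rot[0] = feeBdFEAAdAEEc$
  rot[1] = eeBdFEAAdAEEc$f
  rot[2] = eBdFEAAdAEEc$fe
  rot[3] = BdFEAAdAEEc$fee
  rot[4] = dFEAAdAEEc$feeB
  rot[5] = FEAAdAEEc$feeBd
  rot[6] = EAAdAEEc$feeBdF
  rot[7] = AAdAEEc$feeBdFE
  rot[8] = AdAEEc$feeBdFEA
  rot[9] = dAEEc$feeBdFEAA
  rot[10] = AEEc$feeBdFEAAd
  rot[11] = EEc$feeBdFEAAdA
  rot[12] = Ec$feeBdFEAAdAE
  rot[13] = c$feeBdFEAAdAEE
  rot[14] = $feeBdFEAAdAEEc
Sorted (with $ < everything):
  sorted[0] = $feeBdFEAAdAEEc
  sorted[1] = AAdAEEc$feeBdFE
  sorted[2] = AEEc$feeBdFEAAd
  sorted[3] = AdAEEc$feeBdFEA
  sorted[4] = BdFEAAdAEEc$fee
  sorted[5] = EAAdAEEc$feeBdF
  sorted[6] = EEc$feeBdFEAAdA
  sorted[7] = Ec$feeBdFEAAdAE
  sorted[8] = FEAAdAEEc$feeBd
  sorted[9] = c$feeBdFEAAdAEE
  sorted[10] = dAEEc$feeBdFEAA
  sorted[11] = dFEAAdAEEc$feeB
  sorted[12] = eBdFEAAdAEEc$fe
  sorted[13] = eeBdFEAAdAEEc$f
  sorted[14] = feeBdFEAAdAEEc$
sorted[4] = BdFEAAdAEEc$fee

Answer: BdFEAAdAEEc$fee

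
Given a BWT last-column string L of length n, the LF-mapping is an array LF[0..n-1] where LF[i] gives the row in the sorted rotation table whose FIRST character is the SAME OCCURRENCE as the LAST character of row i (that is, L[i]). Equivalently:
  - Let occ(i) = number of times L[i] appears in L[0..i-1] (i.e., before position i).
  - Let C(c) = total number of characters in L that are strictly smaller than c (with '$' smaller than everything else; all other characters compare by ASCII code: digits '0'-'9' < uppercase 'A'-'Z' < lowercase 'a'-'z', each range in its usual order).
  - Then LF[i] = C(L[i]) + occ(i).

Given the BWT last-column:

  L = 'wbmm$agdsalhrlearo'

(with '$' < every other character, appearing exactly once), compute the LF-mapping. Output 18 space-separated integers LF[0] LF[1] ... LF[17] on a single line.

Char counts: '$':1, 'a':3, 'b':1, 'd':1, 'e':1, 'g':1, 'h':1, 'l':2, 'm':2, 'o':1, 'r':2, 's':1, 'w':1
C (first-col start): C('$')=0, C('a')=1, C('b')=4, C('d')=5, C('e')=6, C('g')=7, C('h')=8, C('l')=9, C('m')=11, C('o')=13, C('r')=14, C('s')=16, C('w')=17
L[0]='w': occ=0, LF[0]=C('w')+0=17+0=17
L[1]='b': occ=0, LF[1]=C('b')+0=4+0=4
L[2]='m': occ=0, LF[2]=C('m')+0=11+0=11
L[3]='m': occ=1, LF[3]=C('m')+1=11+1=12
L[4]='$': occ=0, LF[4]=C('$')+0=0+0=0
L[5]='a': occ=0, LF[5]=C('a')+0=1+0=1
L[6]='g': occ=0, LF[6]=C('g')+0=7+0=7
L[7]='d': occ=0, LF[7]=C('d')+0=5+0=5
L[8]='s': occ=0, LF[8]=C('s')+0=16+0=16
L[9]='a': occ=1, LF[9]=C('a')+1=1+1=2
L[10]='l': occ=0, LF[10]=C('l')+0=9+0=9
L[11]='h': occ=0, LF[11]=C('h')+0=8+0=8
L[12]='r': occ=0, LF[12]=C('r')+0=14+0=14
L[13]='l': occ=1, LF[13]=C('l')+1=9+1=10
L[14]='e': occ=0, LF[14]=C('e')+0=6+0=6
L[15]='a': occ=2, LF[15]=C('a')+2=1+2=3
L[16]='r': occ=1, LF[16]=C('r')+1=14+1=15
L[17]='o': occ=0, LF[17]=C('o')+0=13+0=13

Answer: 17 4 11 12 0 1 7 5 16 2 9 8 14 10 6 3 15 13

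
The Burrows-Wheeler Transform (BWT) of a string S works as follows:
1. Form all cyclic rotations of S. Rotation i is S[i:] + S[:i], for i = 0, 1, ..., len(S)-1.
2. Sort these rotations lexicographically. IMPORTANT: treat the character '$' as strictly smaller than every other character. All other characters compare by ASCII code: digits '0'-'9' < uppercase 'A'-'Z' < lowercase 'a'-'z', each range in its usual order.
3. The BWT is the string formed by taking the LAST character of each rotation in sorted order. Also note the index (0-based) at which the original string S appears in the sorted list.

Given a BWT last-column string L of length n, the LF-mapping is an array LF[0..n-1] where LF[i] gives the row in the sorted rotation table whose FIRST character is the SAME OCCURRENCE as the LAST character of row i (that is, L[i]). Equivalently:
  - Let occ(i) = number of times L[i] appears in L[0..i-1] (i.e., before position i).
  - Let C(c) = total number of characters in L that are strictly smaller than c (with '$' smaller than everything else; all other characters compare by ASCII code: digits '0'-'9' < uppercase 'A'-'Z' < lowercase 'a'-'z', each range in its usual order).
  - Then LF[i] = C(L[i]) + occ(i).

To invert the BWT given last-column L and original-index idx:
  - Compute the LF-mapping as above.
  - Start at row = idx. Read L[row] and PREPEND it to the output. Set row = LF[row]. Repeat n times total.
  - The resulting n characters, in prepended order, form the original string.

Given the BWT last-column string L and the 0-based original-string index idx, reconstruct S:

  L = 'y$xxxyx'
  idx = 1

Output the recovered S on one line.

LF mapping: 5 0 1 2 3 6 4
Walk LF starting at row 1, prepending L[row]:
  step 1: row=1, L[1]='$', prepend. Next row=LF[1]=0
  step 2: row=0, L[0]='y', prepend. Next row=LF[0]=5
  step 3: row=5, L[5]='y', prepend. Next row=LF[5]=6
  step 4: row=6, L[6]='x', prepend. Next row=LF[6]=4
  step 5: row=4, L[4]='x', prepend. Next row=LF[4]=3
  step 6: row=3, L[3]='x', prepend. Next row=LF[3]=2
  step 7: row=2, L[2]='x', prepend. Next row=LF[2]=1
Reversed output: xxxxyy$

Answer: xxxxyy$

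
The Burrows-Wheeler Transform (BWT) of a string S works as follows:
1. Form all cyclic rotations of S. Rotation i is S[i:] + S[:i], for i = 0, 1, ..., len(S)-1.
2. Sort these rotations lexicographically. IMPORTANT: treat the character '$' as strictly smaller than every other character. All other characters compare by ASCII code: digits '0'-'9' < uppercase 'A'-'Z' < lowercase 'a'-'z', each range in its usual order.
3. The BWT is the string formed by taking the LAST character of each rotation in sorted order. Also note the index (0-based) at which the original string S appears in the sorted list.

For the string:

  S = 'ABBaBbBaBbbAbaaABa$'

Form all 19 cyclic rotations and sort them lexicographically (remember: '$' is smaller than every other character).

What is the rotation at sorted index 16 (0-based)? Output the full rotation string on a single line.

Answer: bBaBbbAbaaABa$ABBaB

Derivation:
All 19 rotations (rotation i = S[i:]+S[:i]):
  rot[0] = ABBaBbBaBbbAbaaABa$
  rot[1] = BBaBbBaBbbAbaaABa$A
  rot[2] = BaBbBaBbbAbaaABa$AB
  rot[3] = aBbBaBbbAbaaABa$ABB
  rot[4] = BbBaBbbAbaaABa$ABBa
  rot[5] = bBaBbbAbaaABa$ABBaB
  rot[6] = BaBbbAbaaABa$ABBaBb
  rot[7] = aBbbAbaaABa$ABBaBbB
  rot[8] = BbbAbaaABa$ABBaBbBa
  rot[9] = bbAbaaABa$ABBaBbBaB
  rot[10] = bAbaaABa$ABBaBbBaBb
  rot[11] = AbaaABa$ABBaBbBaBbb
  rot[12] = baaABa$ABBaBbBaBbbA
  rot[13] = aaABa$ABBaBbBaBbbAb
  rot[14] = aABa$ABBaBbBaBbbAba
  rot[15] = ABa$ABBaBbBaBbbAbaa
  rot[16] = Ba$ABBaBbBaBbbAbaaA
  rot[17] = a$ABBaBbBaBbbAbaaAB
  rot[18] = $ABBaBbBaBbbAbaaABa
Sorted (with $ < everything):
  sorted[0] = $ABBaBbBaBbbAbaaABa
  sorted[1] = ABBaBbBaBbbAbaaABa$
  sorted[2] = ABa$ABBaBbBaBbbAbaa
  sorted[3] = AbaaABa$ABBaBbBaBbb
  sorted[4] = BBaBbBaBbbAbaaABa$A
  sorted[5] = Ba$ABBaBbBaBbbAbaaA
  sorted[6] = BaBbBaBbbAbaaABa$AB
  sorted[7] = BaBbbAbaaABa$ABBaBb
  sorted[8] = BbBaBbbAbaaABa$ABBa
  sorted[9] = BbbAbaaABa$ABBaBbBa
  sorted[10] = a$ABBaBbBaBbbAbaaAB
  sorted[11] = aABa$ABBaBbBaBbbAba
  sorted[12] = aBbBaBbbAbaaABa$ABB
  sorted[13] = aBbbAbaaABa$ABBaBbB
  sorted[14] = aaABa$ABBaBbBaBbbAb
  sorted[15] = bAbaaABa$ABBaBbBaBb
  sorted[16] = bBaBbbAbaaABa$ABBaB
  sorted[17] = baaABa$ABBaBbBaBbbA
  sorted[18] = bbAbaaABa$ABBaBbBaB
sorted[16] = bBaBbbAbaaABa$ABBaB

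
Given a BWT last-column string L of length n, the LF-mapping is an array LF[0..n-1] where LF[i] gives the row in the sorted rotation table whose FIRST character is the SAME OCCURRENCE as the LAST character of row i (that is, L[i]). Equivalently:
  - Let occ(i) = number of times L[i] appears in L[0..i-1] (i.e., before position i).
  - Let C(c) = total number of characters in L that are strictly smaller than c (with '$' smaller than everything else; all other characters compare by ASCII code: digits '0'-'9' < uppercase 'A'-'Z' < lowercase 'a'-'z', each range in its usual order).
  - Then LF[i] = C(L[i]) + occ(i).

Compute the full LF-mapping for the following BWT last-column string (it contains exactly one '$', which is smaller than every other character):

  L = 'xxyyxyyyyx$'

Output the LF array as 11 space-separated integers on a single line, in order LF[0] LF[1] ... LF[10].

Answer: 1 2 5 6 3 7 8 9 10 4 0

Derivation:
Char counts: '$':1, 'x':4, 'y':6
C (first-col start): C('$')=0, C('x')=1, C('y')=5
L[0]='x': occ=0, LF[0]=C('x')+0=1+0=1
L[1]='x': occ=1, LF[1]=C('x')+1=1+1=2
L[2]='y': occ=0, LF[2]=C('y')+0=5+0=5
L[3]='y': occ=1, LF[3]=C('y')+1=5+1=6
L[4]='x': occ=2, LF[4]=C('x')+2=1+2=3
L[5]='y': occ=2, LF[5]=C('y')+2=5+2=7
L[6]='y': occ=3, LF[6]=C('y')+3=5+3=8
L[7]='y': occ=4, LF[7]=C('y')+4=5+4=9
L[8]='y': occ=5, LF[8]=C('y')+5=5+5=10
L[9]='x': occ=3, LF[9]=C('x')+3=1+3=4
L[10]='$': occ=0, LF[10]=C('$')+0=0+0=0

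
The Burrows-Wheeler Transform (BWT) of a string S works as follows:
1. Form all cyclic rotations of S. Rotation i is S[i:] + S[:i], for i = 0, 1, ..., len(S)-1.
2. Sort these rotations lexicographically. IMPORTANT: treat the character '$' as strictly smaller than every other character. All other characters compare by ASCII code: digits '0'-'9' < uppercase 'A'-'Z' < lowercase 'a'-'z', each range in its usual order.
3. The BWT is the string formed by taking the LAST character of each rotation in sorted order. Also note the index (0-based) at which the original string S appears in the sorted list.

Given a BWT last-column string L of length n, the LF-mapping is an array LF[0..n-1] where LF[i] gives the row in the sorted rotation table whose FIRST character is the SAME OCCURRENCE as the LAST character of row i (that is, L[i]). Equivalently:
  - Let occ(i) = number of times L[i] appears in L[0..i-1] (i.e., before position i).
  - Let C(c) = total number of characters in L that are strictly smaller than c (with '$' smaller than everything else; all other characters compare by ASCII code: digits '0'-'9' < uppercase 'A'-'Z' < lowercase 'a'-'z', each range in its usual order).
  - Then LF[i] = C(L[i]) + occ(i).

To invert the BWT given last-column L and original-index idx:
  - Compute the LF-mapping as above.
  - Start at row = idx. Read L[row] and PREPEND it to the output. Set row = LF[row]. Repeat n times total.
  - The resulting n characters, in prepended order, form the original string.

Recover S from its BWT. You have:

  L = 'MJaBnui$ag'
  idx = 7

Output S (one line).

Answer: iguanaJBM$

Derivation:
LF mapping: 3 2 4 1 8 9 7 0 5 6
Walk LF starting at row 7, prepending L[row]:
  step 1: row=7, L[7]='$', prepend. Next row=LF[7]=0
  step 2: row=0, L[0]='M', prepend. Next row=LF[0]=3
  step 3: row=3, L[3]='B', prepend. Next row=LF[3]=1
  step 4: row=1, L[1]='J', prepend. Next row=LF[1]=2
  step 5: row=2, L[2]='a', prepend. Next row=LF[2]=4
  step 6: row=4, L[4]='n', prepend. Next row=LF[4]=8
  step 7: row=8, L[8]='a', prepend. Next row=LF[8]=5
  step 8: row=5, L[5]='u', prepend. Next row=LF[5]=9
  step 9: row=9, L[9]='g', prepend. Next row=LF[9]=6
  step 10: row=6, L[6]='i', prepend. Next row=LF[6]=7
Reversed output: iguanaJBM$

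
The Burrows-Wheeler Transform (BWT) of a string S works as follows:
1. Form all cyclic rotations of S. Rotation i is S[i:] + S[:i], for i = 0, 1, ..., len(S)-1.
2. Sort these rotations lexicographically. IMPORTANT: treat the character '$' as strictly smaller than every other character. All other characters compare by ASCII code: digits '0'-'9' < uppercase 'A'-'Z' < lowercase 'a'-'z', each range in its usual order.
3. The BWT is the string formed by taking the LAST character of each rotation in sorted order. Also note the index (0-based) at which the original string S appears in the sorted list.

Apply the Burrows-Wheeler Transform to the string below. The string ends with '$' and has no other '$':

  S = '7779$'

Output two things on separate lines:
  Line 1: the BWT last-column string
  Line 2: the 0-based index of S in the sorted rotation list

Answer: 9$777
1

Derivation:
All 5 rotations (rotation i = S[i:]+S[:i]):
  rot[0] = 7779$
  rot[1] = 779$7
  rot[2] = 79$77
  rot[3] = 9$777
  rot[4] = $7779
Sorted (with $ < everything):
  sorted[0] = $7779  (last char: '9')
  sorted[1] = 7779$  (last char: '$')
  sorted[2] = 779$7  (last char: '7')
  sorted[3] = 79$77  (last char: '7')
  sorted[4] = 9$777  (last char: '7')
Last column: 9$777
Original string S is at sorted index 1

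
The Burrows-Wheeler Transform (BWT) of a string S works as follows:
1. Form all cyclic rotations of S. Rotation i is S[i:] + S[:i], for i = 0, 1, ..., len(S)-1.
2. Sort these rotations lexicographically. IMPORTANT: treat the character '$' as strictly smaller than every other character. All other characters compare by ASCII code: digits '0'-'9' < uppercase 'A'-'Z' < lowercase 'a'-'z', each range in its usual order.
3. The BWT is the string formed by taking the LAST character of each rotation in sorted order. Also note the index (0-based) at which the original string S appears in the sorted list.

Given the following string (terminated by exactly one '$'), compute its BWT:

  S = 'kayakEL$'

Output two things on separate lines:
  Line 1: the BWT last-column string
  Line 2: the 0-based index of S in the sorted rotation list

Answer: LkEyka$a
6

Derivation:
All 8 rotations (rotation i = S[i:]+S[:i]):
  rot[0] = kayakEL$
  rot[1] = ayakEL$k
  rot[2] = yakEL$ka
  rot[3] = akEL$kay
  rot[4] = kEL$kaya
  rot[5] = EL$kayak
  rot[6] = L$kayakE
  rot[7] = $kayakEL
Sorted (with $ < everything):
  sorted[0] = $kayakEL  (last char: 'L')
  sorted[1] = EL$kayak  (last char: 'k')
  sorted[2] = L$kayakE  (last char: 'E')
  sorted[3] = akEL$kay  (last char: 'y')
  sorted[4] = ayakEL$k  (last char: 'k')
  sorted[5] = kEL$kaya  (last char: 'a')
  sorted[6] = kayakEL$  (last char: '$')
  sorted[7] = yakEL$ka  (last char: 'a')
Last column: LkEyka$a
Original string S is at sorted index 6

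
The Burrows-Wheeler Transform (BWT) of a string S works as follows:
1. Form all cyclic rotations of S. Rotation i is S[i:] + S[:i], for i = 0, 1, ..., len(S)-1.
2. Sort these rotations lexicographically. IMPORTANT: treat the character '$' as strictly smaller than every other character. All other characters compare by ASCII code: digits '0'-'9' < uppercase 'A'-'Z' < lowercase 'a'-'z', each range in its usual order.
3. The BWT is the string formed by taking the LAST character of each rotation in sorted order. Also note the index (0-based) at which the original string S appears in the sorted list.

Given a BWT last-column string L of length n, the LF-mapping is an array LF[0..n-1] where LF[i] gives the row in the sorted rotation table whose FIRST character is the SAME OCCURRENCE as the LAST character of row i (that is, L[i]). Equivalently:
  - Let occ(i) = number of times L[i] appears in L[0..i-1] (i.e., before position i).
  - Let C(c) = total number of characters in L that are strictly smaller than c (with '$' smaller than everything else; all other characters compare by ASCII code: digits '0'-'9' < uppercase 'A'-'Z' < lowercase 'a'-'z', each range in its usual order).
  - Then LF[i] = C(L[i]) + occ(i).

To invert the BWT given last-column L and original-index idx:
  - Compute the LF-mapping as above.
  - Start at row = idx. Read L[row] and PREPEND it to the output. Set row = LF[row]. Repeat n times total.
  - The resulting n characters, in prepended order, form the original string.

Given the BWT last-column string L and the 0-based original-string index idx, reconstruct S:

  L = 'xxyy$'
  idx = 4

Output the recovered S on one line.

LF mapping: 1 2 3 4 0
Walk LF starting at row 4, prepending L[row]:
  step 1: row=4, L[4]='$', prepend. Next row=LF[4]=0
  step 2: row=0, L[0]='x', prepend. Next row=LF[0]=1
  step 3: row=1, L[1]='x', prepend. Next row=LF[1]=2
  step 4: row=2, L[2]='y', prepend. Next row=LF[2]=3
  step 5: row=3, L[3]='y', prepend. Next row=LF[3]=4
Reversed output: yyxx$

Answer: yyxx$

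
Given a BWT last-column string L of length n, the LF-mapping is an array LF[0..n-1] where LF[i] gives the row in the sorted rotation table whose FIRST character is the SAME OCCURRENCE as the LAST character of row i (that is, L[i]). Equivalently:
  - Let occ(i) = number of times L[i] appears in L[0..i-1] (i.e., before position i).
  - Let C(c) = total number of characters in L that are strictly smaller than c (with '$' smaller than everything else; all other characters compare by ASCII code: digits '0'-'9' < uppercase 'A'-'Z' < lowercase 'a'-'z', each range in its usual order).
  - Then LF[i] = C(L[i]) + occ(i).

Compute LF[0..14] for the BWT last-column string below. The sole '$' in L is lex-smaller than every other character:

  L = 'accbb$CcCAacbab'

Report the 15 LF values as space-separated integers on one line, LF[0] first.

Answer: 4 11 12 7 8 0 2 13 3 1 5 14 9 6 10

Derivation:
Char counts: '$':1, 'A':1, 'C':2, 'a':3, 'b':4, 'c':4
C (first-col start): C('$')=0, C('A')=1, C('C')=2, C('a')=4, C('b')=7, C('c')=11
L[0]='a': occ=0, LF[0]=C('a')+0=4+0=4
L[1]='c': occ=0, LF[1]=C('c')+0=11+0=11
L[2]='c': occ=1, LF[2]=C('c')+1=11+1=12
L[3]='b': occ=0, LF[3]=C('b')+0=7+0=7
L[4]='b': occ=1, LF[4]=C('b')+1=7+1=8
L[5]='$': occ=0, LF[5]=C('$')+0=0+0=0
L[6]='C': occ=0, LF[6]=C('C')+0=2+0=2
L[7]='c': occ=2, LF[7]=C('c')+2=11+2=13
L[8]='C': occ=1, LF[8]=C('C')+1=2+1=3
L[9]='A': occ=0, LF[9]=C('A')+0=1+0=1
L[10]='a': occ=1, LF[10]=C('a')+1=4+1=5
L[11]='c': occ=3, LF[11]=C('c')+3=11+3=14
L[12]='b': occ=2, LF[12]=C('b')+2=7+2=9
L[13]='a': occ=2, LF[13]=C('a')+2=4+2=6
L[14]='b': occ=3, LF[14]=C('b')+3=7+3=10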